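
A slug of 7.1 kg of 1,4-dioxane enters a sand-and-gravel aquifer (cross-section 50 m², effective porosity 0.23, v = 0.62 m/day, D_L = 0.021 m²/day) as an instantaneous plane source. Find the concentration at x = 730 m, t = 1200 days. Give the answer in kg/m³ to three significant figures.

0.00496 kg/m³

For an instantaneous plane source, C(x,t) = M/(n_e·A·√(4πDt)) · exp(−(x−vt)²/(4Dt)), with n_e·A the pore (flow) area.
Plume center vt = 0.62 × 1200 = 744 m, so the well at 730 m is 14 m upgradient of the peak.
√(4πDt) = 17.80 m, giving peak height M/(n_e·A·√(4πDt)) = 7.1/(0.23 × 50 × 17.80) = 0.03468 kg/m³.
(x−vt)²/(4Dt) = (-14)²/(4 × 0.021 × 1200) = 1.944; exp(−1.944) = 0.1431.
C = 0.03468 × 0.1431 = 0.00496 kg/m³.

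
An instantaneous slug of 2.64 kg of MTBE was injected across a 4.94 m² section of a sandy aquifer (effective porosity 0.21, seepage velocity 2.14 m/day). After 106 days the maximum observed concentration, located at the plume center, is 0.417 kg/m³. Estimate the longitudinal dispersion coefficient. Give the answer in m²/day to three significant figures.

0.0280 m²/day

At the plume center C_max = M/(n_e·A·√(4πDt)), so D = M²/(4πt·(n_e·A·C_max)²).
n_e·A·C_max = 0.21 × 4.94 × 0.417 = 0.4326 kg/m.
D = 2.64²/(4π × 106 × 0.4326²) = 0.0280 m²/day.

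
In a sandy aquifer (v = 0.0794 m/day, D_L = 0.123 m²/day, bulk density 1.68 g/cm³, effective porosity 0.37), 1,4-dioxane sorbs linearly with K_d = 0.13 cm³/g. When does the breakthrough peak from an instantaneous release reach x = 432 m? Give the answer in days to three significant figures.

Retardation factor R = 1 + ρ_b·K_d/n = 1 + 1.68 × 0.13/0.37 = 1.590.
Sorption retards both mechanisms: v_R = v/R = 0.04994 m/day, D_R = D/R = 0.07736 m²/day.
Peak time from v_R²t² + 2D_R t − x² = 0: t = (√(D_R² + v_R²x²) − D_R)/v_R².
√(D_R² + v_R²x²) = √(0.07736² + 0.04994² × 432²) = 21.57; v_R² = 0.002494.
t = (21.57 − 0.07736)/0.002494 = 8620 days.

8620 days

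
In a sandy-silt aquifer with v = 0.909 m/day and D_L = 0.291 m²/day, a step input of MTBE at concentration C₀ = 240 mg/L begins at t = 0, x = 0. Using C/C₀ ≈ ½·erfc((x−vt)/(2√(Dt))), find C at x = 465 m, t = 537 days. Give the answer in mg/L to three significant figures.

For a continuous step input, C/C₀ ≈ ½·erfc((x−vt)/(2√(Dt))).
vt = 0.909 × 537 = 488.133 m and 2√(Dt) = 2√(0.291 × 537) = 25.00 m.
Argument (x−vt)/(2√(Dt)) = (465 − 488.133)/25.00 = -0.9253; ½·erfc(-0.9253) = 0.9047.
C = 240 × 0.9047 = 217 mg/L.

217 mg/L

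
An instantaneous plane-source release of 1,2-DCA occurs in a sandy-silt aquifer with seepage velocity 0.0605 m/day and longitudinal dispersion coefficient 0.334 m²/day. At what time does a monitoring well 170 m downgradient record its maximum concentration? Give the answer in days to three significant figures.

2720 days

For the 1D instantaneous-source solution, setting ∂C/∂t = 0 at fixed x gives v²t² + 2Dt − x² = 0, so t = (√(D² + v²x²) − D)/v².
√(D² + v²x²) = √(0.334² + 0.0605² × 170²) = 10.29; v² = 0.00366025.
t = (10.29 − 0.334)/0.00366025 = 2720 days (vs. the pure-advection estimate x/v = 2810 d).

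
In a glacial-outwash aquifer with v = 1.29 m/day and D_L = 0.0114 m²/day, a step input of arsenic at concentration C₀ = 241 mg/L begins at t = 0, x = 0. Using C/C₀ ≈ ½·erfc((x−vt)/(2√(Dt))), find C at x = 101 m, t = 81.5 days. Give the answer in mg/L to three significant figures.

For a continuous step input, C/C₀ ≈ ½·erfc((x−vt)/(2√(Dt))).
vt = 1.29 × 81.5 = 105.135 m and 2√(Dt) = 2√(0.0114 × 81.5) = 1.928 m.
Argument (x−vt)/(2√(Dt)) = (101 − 105.135)/1.928 = -2.145; ½·erfc(-2.145) = 0.9988.
C = 241 × 0.9988 = 241 mg/L.

241 mg/L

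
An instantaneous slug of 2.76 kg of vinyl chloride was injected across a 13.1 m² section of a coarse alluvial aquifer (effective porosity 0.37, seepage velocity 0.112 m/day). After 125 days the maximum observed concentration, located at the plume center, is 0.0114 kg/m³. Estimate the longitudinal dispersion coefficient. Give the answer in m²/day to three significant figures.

At the plume center C_max = M/(n_e·A·√(4πDt)), so D = M²/(4πt·(n_e·A·C_max)²).
n_e·A·C_max = 0.37 × 13.1 × 0.0114 = 0.05526 kg/m.
D = 2.76²/(4π × 125 × 0.05526²) = 1.59 m²/day.

1.59 m²/day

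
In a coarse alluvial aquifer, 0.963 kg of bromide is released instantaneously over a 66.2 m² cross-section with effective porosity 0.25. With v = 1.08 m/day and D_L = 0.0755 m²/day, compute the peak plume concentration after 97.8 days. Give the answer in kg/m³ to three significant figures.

0.00604 kg/m³

The peak of an instantaneous 1D plume sits at x = vt; there the Gaussian factor is 1 and C_max = M/(n_e·A·√(4πDt)), where n_e·A is the pore area the mass is dissolved in.
√(4πDt) = √(4π × 0.0755 × 97.8) = 9.633 m, so C_max = 0.963/(0.25 × 66.2 × 9.633) = 0.00604 kg/m³.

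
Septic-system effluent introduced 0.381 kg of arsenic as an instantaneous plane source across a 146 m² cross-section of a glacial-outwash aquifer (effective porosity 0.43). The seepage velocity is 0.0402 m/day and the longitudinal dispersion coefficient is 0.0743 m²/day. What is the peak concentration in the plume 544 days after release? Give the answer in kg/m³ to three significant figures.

The peak of an instantaneous 1D plume sits at x = vt; there the Gaussian factor is 1 and C_max = M/(n_e·A·√(4πDt)), where n_e·A is the pore area the mass is dissolved in.
√(4πDt) = √(4π × 0.0743 × 544) = 22.54 m, so C_max = 0.381/(0.43 × 146 × 22.54) = 0.000269 kg/m³.

0.000269 kg/m³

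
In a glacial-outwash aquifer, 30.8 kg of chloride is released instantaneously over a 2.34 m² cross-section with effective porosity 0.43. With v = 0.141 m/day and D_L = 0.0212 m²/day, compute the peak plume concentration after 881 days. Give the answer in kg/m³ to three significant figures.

2.00 kg/m³

The peak of an instantaneous 1D plume sits at x = vt; there the Gaussian factor is 1 and C_max = M/(n_e·A·√(4πDt)), where n_e·A is the pore area the mass is dissolved in.
√(4πDt) = √(4π × 0.0212 × 881) = 15.32 m, so C_max = 30.8/(0.43 × 2.34 × 15.32) = 2.00 kg/m³.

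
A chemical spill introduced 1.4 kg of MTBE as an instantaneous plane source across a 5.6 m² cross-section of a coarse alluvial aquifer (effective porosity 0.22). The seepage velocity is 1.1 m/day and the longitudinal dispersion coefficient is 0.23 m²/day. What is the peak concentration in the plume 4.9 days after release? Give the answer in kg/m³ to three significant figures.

The peak of an instantaneous 1D plume sits at x = vt; there the Gaussian factor is 1 and C_max = M/(n_e·A·√(4πDt)), where n_e·A is the pore area the mass is dissolved in.
√(4πDt) = √(4π × 0.23 × 4.9) = 3.763 m, so C_max = 1.4/(0.22 × 5.6 × 3.763) = 0.302 kg/m³.

0.302 kg/m³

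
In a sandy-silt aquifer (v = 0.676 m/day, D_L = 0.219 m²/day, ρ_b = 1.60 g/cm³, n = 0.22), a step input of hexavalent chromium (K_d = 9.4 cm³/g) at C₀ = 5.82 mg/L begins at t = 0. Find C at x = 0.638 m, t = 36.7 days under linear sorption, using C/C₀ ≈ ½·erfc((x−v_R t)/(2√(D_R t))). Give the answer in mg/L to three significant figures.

1.63 mg/L

Retardation factor R = 1 + ρ_b·K_d/n = 1 + 1.60 × 9.4/0.22 = 69.36.
Sorption retards both mechanisms: v_R = v/R = 0.009746 m/day, D_R = D/R = 0.003157 m²/day.
v_R·t = 0.009746 × 36.7 = 0.3576782 m; 2√(D_R t) = 0.6808 m; argument = (0.638 − 0.3576782)/0.6808 = 0.4118.
C = C₀ × ½·erfc(0.4118) = 5.82 × 0.2802 = 1.63 mg/L.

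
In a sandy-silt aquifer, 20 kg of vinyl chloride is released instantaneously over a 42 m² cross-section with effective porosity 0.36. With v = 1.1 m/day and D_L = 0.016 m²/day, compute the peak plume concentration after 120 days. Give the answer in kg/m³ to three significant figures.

0.269 kg/m³

The peak of an instantaneous 1D plume sits at x = vt; there the Gaussian factor is 1 and C_max = M/(n_e·A·√(4πDt)), where n_e·A is the pore area the mass is dissolved in.
√(4πDt) = √(4π × 0.016 × 120) = 4.912 m, so C_max = 20/(0.36 × 42 × 4.912) = 0.269 kg/m³.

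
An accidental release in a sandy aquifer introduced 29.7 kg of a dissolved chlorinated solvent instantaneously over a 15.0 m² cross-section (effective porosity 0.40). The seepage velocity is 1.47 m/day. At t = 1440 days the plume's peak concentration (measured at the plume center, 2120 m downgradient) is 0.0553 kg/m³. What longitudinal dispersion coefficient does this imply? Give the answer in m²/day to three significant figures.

0.443 m²/day

At the plume center C_max = M/(n_e·A·√(4πDt)), so D = M²/(4πt·(n_e·A·C_max)²).
n_e·A·C_max = 0.40 × 15.0 × 0.0553 = 0.3318 kg/m.
D = 29.7²/(4π × 1440 × 0.3318²) = 0.443 m²/day.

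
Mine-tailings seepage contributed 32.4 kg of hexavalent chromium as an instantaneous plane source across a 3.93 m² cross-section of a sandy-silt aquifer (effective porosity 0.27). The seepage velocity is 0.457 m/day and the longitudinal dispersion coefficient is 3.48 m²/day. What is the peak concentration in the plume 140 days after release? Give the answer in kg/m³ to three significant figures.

The peak of an instantaneous 1D plume sits at x = vt; there the Gaussian factor is 1 and C_max = M/(n_e·A·√(4πDt)), where n_e·A is the pore area the mass is dissolved in.
√(4πDt) = √(4π × 3.48 × 140) = 78.25 m, so C_max = 32.4/(0.27 × 3.93 × 78.25) = 0.390 kg/m³.

0.390 kg/m³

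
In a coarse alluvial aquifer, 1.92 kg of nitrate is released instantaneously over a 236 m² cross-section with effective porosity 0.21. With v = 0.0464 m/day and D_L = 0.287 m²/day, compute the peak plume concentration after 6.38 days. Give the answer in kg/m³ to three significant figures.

0.00808 kg/m³

The peak of an instantaneous 1D plume sits at x = vt; there the Gaussian factor is 1 and C_max = M/(n_e·A·√(4πDt)), where n_e·A is the pore area the mass is dissolved in.
√(4πDt) = √(4π × 0.287 × 6.38) = 4.797 m, so C_max = 1.92/(0.21 × 236 × 4.797) = 0.00808 kg/m³.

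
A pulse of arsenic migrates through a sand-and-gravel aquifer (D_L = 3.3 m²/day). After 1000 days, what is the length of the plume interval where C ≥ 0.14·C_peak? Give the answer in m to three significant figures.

322 m

The plume is Gaussian with σ = √(2Dt) = √(2 × 3.3 × 1000) = 81.24 m.
C/C_peak = exp(−Δx²/(2σ²)) = 0.14 ⇒ Δx = σ·√(−2 ln 0.14) = 81.24 × 1.983 = 161.1 m.
Width = 2Δx = 322 m.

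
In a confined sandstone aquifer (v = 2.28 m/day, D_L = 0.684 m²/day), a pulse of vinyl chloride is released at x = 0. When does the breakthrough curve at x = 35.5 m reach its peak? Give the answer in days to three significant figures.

15.4 days

For the 1D instantaneous-source solution, setting ∂C/∂t = 0 at fixed x gives v²t² + 2Dt − x² = 0, so t = (√(D² + v²x²) − D)/v².
√(D² + v²x²) = √(0.684² + 2.28² × 35.5²) = 80.94; v² = 5.1984.
t = (80.94 − 0.684)/5.1984 = 15.4 days (vs. the pure-advection estimate x/v = 15.6 d).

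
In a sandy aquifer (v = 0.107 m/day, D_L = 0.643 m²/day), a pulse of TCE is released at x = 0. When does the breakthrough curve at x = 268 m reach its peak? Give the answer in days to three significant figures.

2450 days

For the 1D instantaneous-source solution, setting ∂C/∂t = 0 at fixed x gives v²t² + 2Dt − x² = 0, so t = (√(D² + v²x²) − D)/v².
√(D² + v²x²) = √(0.643² + 0.107² × 268²) = 28.68; v² = 0.011449.
t = (28.68 − 0.643)/0.011449 = 2450 days (vs. the pure-advection estimate x/v = 2500 d).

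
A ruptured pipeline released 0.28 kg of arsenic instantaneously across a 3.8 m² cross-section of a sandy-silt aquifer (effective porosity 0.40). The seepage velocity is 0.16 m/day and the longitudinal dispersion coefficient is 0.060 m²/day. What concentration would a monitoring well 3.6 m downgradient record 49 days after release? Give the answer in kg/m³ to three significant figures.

0.00657 kg/m³

For an instantaneous plane source, C(x,t) = M/(n_e·A·√(4πDt)) · exp(−(x−vt)²/(4Dt)), with n_e·A the pore (flow) area.
Plume center vt = 0.16 × 49 = 7.84 m, so the well at 3.6 m is 4.24 m upgradient of the peak.
√(4πDt) = 6.078 m, giving peak height M/(n_e·A·√(4πDt)) = 0.28/(0.40 × 3.8 × 6.078) = 0.03031 kg/m³.
(x−vt)²/(4Dt) = (-4.24)²/(4 × 0.060 × 49) = 1.529; exp(−1.529) = 0.2168.
C = 0.03031 × 0.2168 = 0.00657 kg/m³.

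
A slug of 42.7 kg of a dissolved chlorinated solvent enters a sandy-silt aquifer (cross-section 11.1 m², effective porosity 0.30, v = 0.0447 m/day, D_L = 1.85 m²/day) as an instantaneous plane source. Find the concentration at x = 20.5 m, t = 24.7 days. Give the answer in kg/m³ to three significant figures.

0.0683 kg/m³

For an instantaneous plane source, C(x,t) = M/(n_e·A·√(4πDt)) · exp(−(x−vt)²/(4Dt)), with n_e·A the pore (flow) area.
Plume center vt = 0.0447 × 24.7 = 1.10409 m, so the well at 20.5 m is 19.39591 m downgradient of the peak.
√(4πDt) = 23.96 m, giving peak height M/(n_e·A·√(4πDt)) = 42.7/(0.30 × 11.1 × 23.96) = 0.5352 kg/m³.
(x−vt)²/(4Dt) = (19.39591)²/(4 × 1.85 × 24.7) = 2.058; exp(−2.058) = 0.1277.
C = 0.5352 × 0.1277 = 0.0683 kg/m³.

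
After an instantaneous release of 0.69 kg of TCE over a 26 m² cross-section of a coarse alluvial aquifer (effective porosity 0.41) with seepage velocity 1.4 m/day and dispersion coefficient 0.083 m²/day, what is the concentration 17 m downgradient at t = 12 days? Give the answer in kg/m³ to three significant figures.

For an instantaneous plane source, C(x,t) = M/(n_e·A·√(4πDt)) · exp(−(x−vt)²/(4Dt)), with n_e·A the pore (flow) area.
Plume center vt = 1.4 × 12 = 16.8 m, so the well at 17 m is 0.2 m downgradient of the peak.
√(4πDt) = 3.538 m, giving peak height M/(n_e·A·√(4πDt)) = 0.69/(0.41 × 26 × 3.538) = 0.01830 kg/m³.
(x−vt)²/(4Dt) = (0.2)²/(4 × 0.083 × 12) = 0.01004; exp(−0.01004) = 0.9900.
C = 0.01830 × 0.9900 = 0.0181 kg/m³.

0.0181 kg/m³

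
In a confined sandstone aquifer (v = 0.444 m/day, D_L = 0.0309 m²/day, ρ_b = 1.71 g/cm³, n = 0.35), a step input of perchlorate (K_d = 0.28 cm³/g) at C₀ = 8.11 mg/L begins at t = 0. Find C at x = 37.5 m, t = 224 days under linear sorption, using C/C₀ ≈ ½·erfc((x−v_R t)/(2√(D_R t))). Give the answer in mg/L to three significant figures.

Retardation factor R = 1 + ρ_b·K_d/n = 1 + 1.71 × 0.28/0.35 = 2.368.
Sorption retards both mechanisms: v_R = v/R = 0.1875 m/day, D_R = D/R = 0.01305 m²/day.
v_R·t = 0.1875 × 224 = 42 m; 2√(D_R t) = 3.419 m; argument = (37.5 − 42)/3.419 = -1.316.
C = C₀ × ½·erfc(-1.316) = 8.11 × 0.9686 = 7.86 mg/L.

7.86 mg/L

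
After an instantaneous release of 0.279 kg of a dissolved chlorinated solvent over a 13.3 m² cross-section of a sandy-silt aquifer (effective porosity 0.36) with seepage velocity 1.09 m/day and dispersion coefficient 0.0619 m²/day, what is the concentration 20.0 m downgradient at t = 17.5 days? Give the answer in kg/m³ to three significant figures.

For an instantaneous plane source, C(x,t) = M/(n_e·A·√(4πDt)) · exp(−(x−vt)²/(4Dt)), with n_e·A the pore (flow) area.
Plume center vt = 1.09 × 17.5 = 19.075 m, so the well at 20.0 m is 0.925 m downgradient of the peak.
√(4πDt) = 3.690 m, giving peak height M/(n_e·A·√(4πDt)) = 0.279/(0.36 × 13.3 × 3.690) = 0.01579 kg/m³.
(x−vt)²/(4Dt) = (0.925)²/(4 × 0.0619 × 17.5) = 0.1975; exp(−0.1975) = 0.8208.
C = 0.01579 × 0.8208 = 0.0130 kg/m³.

0.0130 kg/m³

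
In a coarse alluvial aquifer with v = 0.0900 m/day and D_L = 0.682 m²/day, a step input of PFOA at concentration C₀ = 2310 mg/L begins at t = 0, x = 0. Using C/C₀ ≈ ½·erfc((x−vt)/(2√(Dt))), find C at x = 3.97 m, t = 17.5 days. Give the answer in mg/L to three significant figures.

721 mg/L

For a continuous step input, C/C₀ ≈ ½·erfc((x−vt)/(2√(Dt))).
vt = 0.0900 × 17.5 = 1.575 m and 2√(Dt) = 2√(0.682 × 17.5) = 6.909 m.
Argument (x−vt)/(2√(Dt)) = (3.97 − 1.575)/6.909 = 0.3466; ½·erfc(0.3466) = 0.3120.
C = 2310 × 0.3120 = 721 mg/L.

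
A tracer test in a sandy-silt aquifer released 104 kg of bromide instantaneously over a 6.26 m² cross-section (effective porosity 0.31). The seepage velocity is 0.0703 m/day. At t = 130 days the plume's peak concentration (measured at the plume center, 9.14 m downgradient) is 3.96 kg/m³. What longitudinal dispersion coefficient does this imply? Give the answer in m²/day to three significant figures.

At the plume center C_max = M/(n_e·A·√(4πDt)), so D = M²/(4πt·(n_e·A·C_max)²).
n_e·A·C_max = 0.31 × 6.26 × 3.96 = 7.685 kg/m.
D = 104²/(4π × 130 × 7.685²) = 0.112 m²/day.

0.112 m²/day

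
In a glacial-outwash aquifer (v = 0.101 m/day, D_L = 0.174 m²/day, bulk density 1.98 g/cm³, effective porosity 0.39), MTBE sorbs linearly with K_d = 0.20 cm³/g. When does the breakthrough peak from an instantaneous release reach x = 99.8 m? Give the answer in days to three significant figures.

1960 days

Retardation factor R = 1 + ρ_b·K_d/n = 1 + 1.98 × 0.20/0.39 = 2.015.
Sorption retards both mechanisms: v_R = v/R = 0.05012 m/day, D_R = D/R = 0.08635 m²/day.
Peak time from v_R²t² + 2D_R t − x² = 0: t = (√(D_R² + v_R²x²) − D_R)/v_R².
√(D_R² + v_R²x²) = √(0.08635² + 0.05012² × 99.8²) = 5.003; v_R² = 0.002512.
t = (5.003 − 0.08635)/0.002512 = 1960 days.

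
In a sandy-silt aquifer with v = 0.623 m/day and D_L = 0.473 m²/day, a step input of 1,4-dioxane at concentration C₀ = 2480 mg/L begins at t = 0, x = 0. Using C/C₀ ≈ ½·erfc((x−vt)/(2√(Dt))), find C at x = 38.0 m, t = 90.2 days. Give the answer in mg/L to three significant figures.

For a continuous step input, C/C₀ ≈ ½·erfc((x−vt)/(2√(Dt))).
vt = 0.623 × 90.2 = 56.1946 m and 2√(Dt) = 2√(0.473 × 90.2) = 13.06 m.
Argument (x−vt)/(2√(Dt)) = (38.0 − 56.1946)/13.06 = -1.393; ½·erfc(-1.393) = 0.9756.
C = 2480 × 0.9756 = 2420 mg/L.

2420 mg/L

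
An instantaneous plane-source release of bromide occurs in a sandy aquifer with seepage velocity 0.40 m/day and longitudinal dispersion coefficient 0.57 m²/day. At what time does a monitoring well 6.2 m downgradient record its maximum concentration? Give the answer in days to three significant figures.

For the 1D instantaneous-source solution, setting ∂C/∂t = 0 at fixed x gives v²t² + 2Dt − x² = 0, so t = (√(D² + v²x²) − D)/v².
√(D² + v²x²) = √(0.57² + 0.40² × 6.2²) = 2.545; v² = 0.16.
t = (2.545 − 0.57)/0.16 = 12.3 days (vs. the pure-advection estimate x/v = 15.5 d).

12.3 days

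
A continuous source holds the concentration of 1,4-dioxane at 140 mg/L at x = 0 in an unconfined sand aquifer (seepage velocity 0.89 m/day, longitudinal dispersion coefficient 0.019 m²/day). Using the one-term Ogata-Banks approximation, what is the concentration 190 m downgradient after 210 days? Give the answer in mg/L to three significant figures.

19.1 mg/L

For a continuous step input, C/C₀ ≈ ½·erfc((x−vt)/(2√(Dt))).
vt = 0.89 × 210 = 186.9 m and 2√(Dt) = 2√(0.019 × 210) = 3.995 m.
Argument (x−vt)/(2√(Dt)) = (190 − 186.9)/3.995 = 0.7760; ½·erfc(0.7760) = 0.1362.
C = 140 × 0.1362 = 19.1 mg/L.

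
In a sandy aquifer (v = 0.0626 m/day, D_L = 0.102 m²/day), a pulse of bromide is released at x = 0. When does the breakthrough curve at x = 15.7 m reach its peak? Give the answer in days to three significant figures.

For the 1D instantaneous-source solution, setting ∂C/∂t = 0 at fixed x gives v²t² + 2Dt − x² = 0, so t = (√(D² + v²x²) − D)/v².
√(D² + v²x²) = √(0.102² + 0.0626² × 15.7²) = 0.9881; v² = 0.00391876.
t = (0.9881 − 0.102)/0.00391876 = 226 days (vs. the pure-advection estimate x/v = 251 d).

226 days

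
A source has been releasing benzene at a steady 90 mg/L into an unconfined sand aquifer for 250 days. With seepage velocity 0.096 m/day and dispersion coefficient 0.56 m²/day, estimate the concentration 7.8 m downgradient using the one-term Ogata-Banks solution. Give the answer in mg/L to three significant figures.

For a continuous step input, C/C₀ ≈ ½·erfc((x−vt)/(2√(Dt))).
vt = 0.096 × 250 = 24 m and 2√(Dt) = 2√(0.56 × 250) = 23.66 m.
Argument (x−vt)/(2√(Dt)) = (7.8 − 24)/23.66 = -0.6847; ½·erfc(-0.6847) = 0.8336.
C = 90 × 0.8336 = 75.0 mg/L.

75.0 mg/L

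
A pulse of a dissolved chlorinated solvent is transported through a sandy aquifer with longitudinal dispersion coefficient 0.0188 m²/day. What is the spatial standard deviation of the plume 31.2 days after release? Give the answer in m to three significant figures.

Dispersive spreading gives a Gaussian with σ² = 2Dt; advection only shifts the center.
σ = √(2 × 0.0188 × 31.2) = 1.08 m.

1.08 m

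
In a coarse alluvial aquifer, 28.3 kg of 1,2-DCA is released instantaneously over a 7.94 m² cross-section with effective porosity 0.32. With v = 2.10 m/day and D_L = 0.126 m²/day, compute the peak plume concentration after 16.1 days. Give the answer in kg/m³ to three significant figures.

2.21 kg/m³

The peak of an instantaneous 1D plume sits at x = vt; there the Gaussian factor is 1 and C_max = M/(n_e·A·√(4πDt)), where n_e·A is the pore area the mass is dissolved in.
√(4πDt) = √(4π × 0.126 × 16.1) = 5.049 m, so C_max = 28.3/(0.32 × 7.94 × 5.049) = 2.21 kg/m³.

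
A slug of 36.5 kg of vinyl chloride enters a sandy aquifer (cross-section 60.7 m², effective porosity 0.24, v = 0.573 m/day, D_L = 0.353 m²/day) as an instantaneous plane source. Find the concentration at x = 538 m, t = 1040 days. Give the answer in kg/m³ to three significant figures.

0.00376 kg/m³

For an instantaneous plane source, C(x,t) = M/(n_e·A·√(4πDt)) · exp(−(x−vt)²/(4Dt)), with n_e·A the pore (flow) area.
Plume center vt = 0.573 × 1040 = 595.92 m, so the well at 538 m is 57.92 m upgradient of the peak.
√(4πDt) = 67.92 m, giving peak height M/(n_e·A·√(4πDt)) = 36.5/(0.24 × 60.7 × 67.92) = 0.03689 kg/m³.
(x−vt)²/(4Dt) = (-57.92)²/(4 × 0.353 × 1040) = 2.284; exp(−2.284) = 0.1019.
C = 0.03689 × 0.1019 = 0.00376 kg/m³.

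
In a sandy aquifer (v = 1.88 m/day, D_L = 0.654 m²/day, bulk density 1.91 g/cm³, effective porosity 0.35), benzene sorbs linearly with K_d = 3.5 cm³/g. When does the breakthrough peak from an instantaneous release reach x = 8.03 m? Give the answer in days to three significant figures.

Retardation factor R = 1 + ρ_b·K_d/n = 1 + 1.91 × 3.5/0.35 = 20.10.
Sorption retards both mechanisms: v_R = v/R = 0.09353 m/day, D_R = D/R = 0.03254 m²/day.
Peak time from v_R²t² + 2D_R t − x² = 0: t = (√(D_R² + v_R²x²) − D_R)/v_R².
√(D_R² + v_R²x²) = √(0.03254² + 0.09353² × 8.03²) = 0.7518; v_R² = 0.008748.
t = (0.7518 − 0.03254)/0.008748 = 82.2 days.

82.2 days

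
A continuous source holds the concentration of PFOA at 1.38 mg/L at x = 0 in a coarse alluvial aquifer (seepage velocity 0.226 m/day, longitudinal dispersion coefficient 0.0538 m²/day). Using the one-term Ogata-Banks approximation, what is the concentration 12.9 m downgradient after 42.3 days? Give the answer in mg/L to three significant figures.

For a continuous step input, C/C₀ ≈ ½·erfc((x−vt)/(2√(Dt))).
vt = 0.226 × 42.3 = 9.5598 m and 2√(Dt) = 2√(0.0538 × 42.3) = 3.017 m.
Argument (x−vt)/(2√(Dt)) = (12.9 − 9.5598)/3.017 = 1.107; ½·erfc(1.107) = 0.05873.
C = 1.38 × 0.05873 = 0.0810 mg/L.

0.0810 mg/L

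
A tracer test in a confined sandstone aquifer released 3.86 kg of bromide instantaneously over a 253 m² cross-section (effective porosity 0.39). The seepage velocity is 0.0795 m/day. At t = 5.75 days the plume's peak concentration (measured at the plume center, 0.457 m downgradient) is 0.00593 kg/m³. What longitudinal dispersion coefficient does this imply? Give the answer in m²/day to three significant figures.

0.602 m²/day

At the plume center C_max = M/(n_e·A·√(4πDt)), so D = M²/(4πt·(n_e·A·C_max)²).
n_e·A·C_max = 0.39 × 253 × 0.00593 = 0.5851 kg/m.
D = 3.86²/(4π × 5.75 × 0.5851²) = 0.602 m²/day.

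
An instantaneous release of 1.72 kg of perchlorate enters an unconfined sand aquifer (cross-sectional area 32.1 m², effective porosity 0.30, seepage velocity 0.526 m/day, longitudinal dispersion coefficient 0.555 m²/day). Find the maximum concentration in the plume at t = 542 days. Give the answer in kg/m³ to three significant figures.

The peak of an instantaneous 1D plume sits at x = vt; there the Gaussian factor is 1 and C_max = M/(n_e·A·√(4πDt)), where n_e·A is the pore area the mass is dissolved in.
√(4πDt) = √(4π × 0.555 × 542) = 61.48 m, so C_max = 1.72/(0.30 × 32.1 × 61.48) = 0.00291 kg/m³.

0.00291 kg/m³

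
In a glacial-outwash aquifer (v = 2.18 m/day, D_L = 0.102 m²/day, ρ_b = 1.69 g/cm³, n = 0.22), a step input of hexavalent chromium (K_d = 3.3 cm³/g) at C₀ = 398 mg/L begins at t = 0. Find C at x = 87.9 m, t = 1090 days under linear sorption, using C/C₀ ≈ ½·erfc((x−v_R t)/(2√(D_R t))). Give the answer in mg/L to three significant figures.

Retardation factor R = 1 + ρ_b·K_d/n = 1 + 1.69 × 3.3/0.22 = 26.35.
Sorption retards both mechanisms: v_R = v/R = 0.08273 m/day, D_R = D/R = 0.003871 m²/day.
v_R·t = 0.08273 × 1090 = 90.1757 m; 2√(D_R t) = 4.108 m; argument = (87.9 − 90.1757)/4.108 = -0.5540.
C = C₀ × ½·erfc(-0.5540) = 398 × 0.7833 = 312 mg/L.

312 mg/L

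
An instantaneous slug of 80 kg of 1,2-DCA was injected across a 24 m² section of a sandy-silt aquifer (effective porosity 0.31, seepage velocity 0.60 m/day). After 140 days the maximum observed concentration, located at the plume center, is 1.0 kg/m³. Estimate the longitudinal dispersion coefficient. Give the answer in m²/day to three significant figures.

0.0657 m²/day

At the plume center C_max = M/(n_e·A·√(4πDt)), so D = M²/(4πt·(n_e·A·C_max)²).
n_e·A·C_max = 0.31 × 24 × 1.0 = 7.440 kg/m.
D = 80²/(4π × 140 × 7.440²) = 0.0657 m²/day.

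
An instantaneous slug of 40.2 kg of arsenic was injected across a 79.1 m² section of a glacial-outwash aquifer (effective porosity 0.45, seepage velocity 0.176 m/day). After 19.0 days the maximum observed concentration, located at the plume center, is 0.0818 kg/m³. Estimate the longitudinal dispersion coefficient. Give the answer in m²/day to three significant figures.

0.798 m²/day

At the plume center C_max = M/(n_e·A·√(4πDt)), so D = M²/(4πt·(n_e·A·C_max)²).
n_e·A·C_max = 0.45 × 79.1 × 0.0818 = 2.912 kg/m.
D = 40.2²/(4π × 19.0 × 2.912²) = 0.798 m²/day.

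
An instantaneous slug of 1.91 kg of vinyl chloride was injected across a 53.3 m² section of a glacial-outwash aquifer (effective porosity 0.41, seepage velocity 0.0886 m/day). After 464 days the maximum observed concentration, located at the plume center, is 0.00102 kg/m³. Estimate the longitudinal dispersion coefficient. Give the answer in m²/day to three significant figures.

At the plume center C_max = M/(n_e·A·√(4πDt)), so D = M²/(4πt·(n_e·A·C_max)²).
n_e·A·C_max = 0.41 × 53.3 × 0.00102 = 0.02229 kg/m.
D = 1.91²/(4π × 464 × 0.02229²) = 1.26 m²/day.

1.26 m²/day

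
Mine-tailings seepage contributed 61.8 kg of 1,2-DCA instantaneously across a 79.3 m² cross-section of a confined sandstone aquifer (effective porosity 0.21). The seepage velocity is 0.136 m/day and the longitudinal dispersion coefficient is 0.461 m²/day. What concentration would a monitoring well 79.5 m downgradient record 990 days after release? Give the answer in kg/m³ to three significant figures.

For an instantaneous plane source, C(x,t) = M/(n_e·A·√(4πDt)) · exp(−(x−vt)²/(4Dt)), with n_e·A the pore (flow) area.
Plume center vt = 0.136 × 990 = 134.64 m, so the well at 79.5 m is 55.14 m upgradient of the peak.
√(4πDt) = 75.73 m, giving peak height M/(n_e·A·√(4πDt)) = 61.8/(0.21 × 79.3 × 75.73) = 0.04900 kg/m³.
(x−vt)²/(4Dt) = (-55.14)²/(4 × 0.461 × 990) = 1.665; exp(−1.665) = 0.1892.
C = 0.04900 × 0.1892 = 0.00927 kg/m³.

0.00927 kg/m³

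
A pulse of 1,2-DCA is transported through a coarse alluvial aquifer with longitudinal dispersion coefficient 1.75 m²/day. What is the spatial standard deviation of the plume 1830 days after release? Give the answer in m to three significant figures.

80.0 m

Dispersive spreading gives a Gaussian with σ² = 2Dt; advection only shifts the center.
σ = √(2 × 1.75 × 1830) = 80.0 m.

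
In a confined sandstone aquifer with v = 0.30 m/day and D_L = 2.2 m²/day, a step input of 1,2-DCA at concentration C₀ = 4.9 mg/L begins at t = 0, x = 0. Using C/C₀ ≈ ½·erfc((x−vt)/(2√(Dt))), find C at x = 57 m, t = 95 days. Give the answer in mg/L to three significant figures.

0.400 mg/L

For a continuous step input, C/C₀ ≈ ½·erfc((x−vt)/(2√(Dt))).
vt = 0.30 × 95 = 28.5 m and 2√(Dt) = 2√(2.2 × 95) = 28.91 m.
Argument (x−vt)/(2√(Dt)) = (57 − 28.5)/28.91 = 0.9858; ½·erfc(0.9858) = 0.08164.
C = 4.9 × 0.08164 = 0.400 mg/L.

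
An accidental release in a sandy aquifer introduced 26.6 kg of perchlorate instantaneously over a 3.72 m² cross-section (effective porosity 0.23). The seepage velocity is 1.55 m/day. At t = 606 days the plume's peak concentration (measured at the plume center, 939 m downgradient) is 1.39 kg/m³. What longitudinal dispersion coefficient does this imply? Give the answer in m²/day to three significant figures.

At the plume center C_max = M/(n_e·A·√(4πDt)), so D = M²/(4πt·(n_e·A·C_max)²).
n_e·A·C_max = 0.23 × 3.72 × 1.39 = 1.189 kg/m.
D = 26.6²/(4π × 606 × 1.189²) = 0.0657 m²/day.

0.0657 m²/day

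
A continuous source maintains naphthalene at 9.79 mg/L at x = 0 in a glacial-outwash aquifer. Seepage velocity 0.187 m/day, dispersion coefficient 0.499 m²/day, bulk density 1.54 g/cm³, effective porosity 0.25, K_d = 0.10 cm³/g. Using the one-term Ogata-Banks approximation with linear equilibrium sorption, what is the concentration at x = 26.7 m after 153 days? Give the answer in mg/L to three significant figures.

1.74 mg/L

Retardation factor R = 1 + ρ_b·K_d/n = 1 + 1.54 × 0.10/0.25 = 1.616.
Sorption retards both mechanisms: v_R = v/R = 0.1157 m/day, D_R = D/R = 0.3088 m²/day.
v_R·t = 0.1157 × 153 = 17.7021 m; 2√(D_R t) = 13.75 m; argument = (26.7 − 17.7021)/13.75 = 0.6544.
C = C₀ × ½·erfc(0.6544) = 9.79 × 0.1774 = 1.74 mg/L.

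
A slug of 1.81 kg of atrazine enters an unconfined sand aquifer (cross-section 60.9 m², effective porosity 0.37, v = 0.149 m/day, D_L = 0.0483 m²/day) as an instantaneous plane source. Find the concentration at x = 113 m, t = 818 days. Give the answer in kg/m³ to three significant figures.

For an instantaneous plane source, C(x,t) = M/(n_e·A·√(4πDt)) · exp(−(x−vt)²/(4Dt)), with n_e·A the pore (flow) area.
Plume center vt = 0.149 × 818 = 121.882 m, so the well at 113 m is 8.882 m upgradient of the peak.
√(4πDt) = 22.28 m, giving peak height M/(n_e·A·√(4πDt)) = 1.81/(0.37 × 60.9 × 22.28) = 0.003605 kg/m³.
(x−vt)²/(4Dt) = (-8.882)²/(4 × 0.0483 × 818) = 0.4992; exp(−0.4992) = 0.6070.
C = 0.003605 × 0.6070 = 0.00219 kg/m³.

0.00219 kg/m³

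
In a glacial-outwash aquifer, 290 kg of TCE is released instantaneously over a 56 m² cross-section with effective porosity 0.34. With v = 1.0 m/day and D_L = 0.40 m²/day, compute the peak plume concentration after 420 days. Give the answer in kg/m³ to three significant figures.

The peak of an instantaneous 1D plume sits at x = vt; there the Gaussian factor is 1 and C_max = M/(n_e·A·√(4πDt)), where n_e·A is the pore area the mass is dissolved in.
√(4πDt) = √(4π × 0.40 × 420) = 45.95 m, so C_max = 290/(0.34 × 56 × 45.95) = 0.331 kg/m³.

0.331 kg/m³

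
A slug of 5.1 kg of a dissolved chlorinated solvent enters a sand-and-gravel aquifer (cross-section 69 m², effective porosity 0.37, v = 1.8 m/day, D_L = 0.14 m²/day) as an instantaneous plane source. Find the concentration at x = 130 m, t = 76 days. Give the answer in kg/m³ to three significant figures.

0.00583 kg/m³

For an instantaneous plane source, C(x,t) = M/(n_e·A·√(4πDt)) · exp(−(x−vt)²/(4Dt)), with n_e·A the pore (flow) area.
Plume center vt = 1.8 × 76 = 136.8 m, so the well at 130 m is 6.8 m upgradient of the peak.
√(4πDt) = 11.56 m, giving peak height M/(n_e·A·√(4πDt)) = 5.1/(0.37 × 69 × 11.56) = 0.01728 kg/m³.
(x−vt)²/(4Dt) = (-6.8)²/(4 × 0.14 × 76) = 1.086; exp(−1.086) = 0.3376.
C = 0.01728 × 0.3376 = 0.00583 kg/m³.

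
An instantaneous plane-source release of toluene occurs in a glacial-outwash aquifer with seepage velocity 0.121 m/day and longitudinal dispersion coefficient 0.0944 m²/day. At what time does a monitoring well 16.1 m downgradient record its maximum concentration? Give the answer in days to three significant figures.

127 days

For the 1D instantaneous-source solution, setting ∂C/∂t = 0 at fixed x gives v²t² + 2Dt − x² = 0, so t = (√(D² + v²x²) − D)/v².
√(D² + v²x²) = √(0.0944² + 0.121² × 16.1²) = 1.950; v² = 0.014641.
t = (1.950 − 0.0944)/0.014641 = 127 days (vs. the pure-advection estimate x/v = 133 d).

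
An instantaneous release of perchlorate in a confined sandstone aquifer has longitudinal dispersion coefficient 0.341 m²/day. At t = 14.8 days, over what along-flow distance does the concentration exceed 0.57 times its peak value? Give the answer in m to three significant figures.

6.74 m

The plume is Gaussian with σ = √(2Dt) = √(2 × 0.341 × 14.8) = 3.177 m.
C/C_peak = exp(−Δx²/(2σ²)) = 0.57 ⇒ Δx = σ·√(−2 ln 0.57) = 3.177 × 1.060 = 3.368 m.
Width = 2Δx = 6.74 m.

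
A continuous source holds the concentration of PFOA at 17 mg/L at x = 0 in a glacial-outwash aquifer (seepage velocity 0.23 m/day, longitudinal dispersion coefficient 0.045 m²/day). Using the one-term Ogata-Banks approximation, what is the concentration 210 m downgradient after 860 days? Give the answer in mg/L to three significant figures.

For a continuous step input, C/C₀ ≈ ½·erfc((x−vt)/(2√(Dt))).
vt = 0.23 × 860 = 197.8 m and 2√(Dt) = 2√(0.045 × 860) = 12.44 m.
Argument (x−vt)/(2√(Dt)) = (210 − 197.8)/12.44 = 0.9807; ½·erfc(0.9807) = 0.08273.
C = 17 × 0.08273 = 1.41 mg/L.

1.41 mg/L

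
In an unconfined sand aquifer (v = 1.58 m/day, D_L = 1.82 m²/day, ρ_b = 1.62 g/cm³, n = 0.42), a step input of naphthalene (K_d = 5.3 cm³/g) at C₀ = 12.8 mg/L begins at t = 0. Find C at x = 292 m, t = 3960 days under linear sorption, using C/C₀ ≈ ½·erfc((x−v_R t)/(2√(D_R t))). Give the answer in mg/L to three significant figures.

Retardation factor R = 1 + ρ_b·K_d/n = 1 + 1.62 × 5.3/0.42 = 21.44.
Sorption retards both mechanisms: v_R = v/R = 0.07369 m/day, D_R = D/R = 0.08489 m²/day.
v_R·t = 0.07369 × 3960 = 291.8124 m; 2√(D_R t) = 36.67 m; argument = (292 − 291.8124)/36.67 = 0.005116.
C = C₀ × ½·erfc(0.005116) = 12.8 × 0.4971 = 6.36 mg/L.

6.36 mg/L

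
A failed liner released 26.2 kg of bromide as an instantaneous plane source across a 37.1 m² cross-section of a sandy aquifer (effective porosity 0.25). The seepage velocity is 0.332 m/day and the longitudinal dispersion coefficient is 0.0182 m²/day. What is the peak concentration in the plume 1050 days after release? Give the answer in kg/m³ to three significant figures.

0.182 kg/m³

The peak of an instantaneous 1D plume sits at x = vt; there the Gaussian factor is 1 and C_max = M/(n_e·A·√(4πDt)), where n_e·A is the pore area the mass is dissolved in.
√(4πDt) = √(4π × 0.0182 × 1050) = 15.50 m, so C_max = 26.2/(0.25 × 37.1 × 15.50) = 0.182 kg/m³.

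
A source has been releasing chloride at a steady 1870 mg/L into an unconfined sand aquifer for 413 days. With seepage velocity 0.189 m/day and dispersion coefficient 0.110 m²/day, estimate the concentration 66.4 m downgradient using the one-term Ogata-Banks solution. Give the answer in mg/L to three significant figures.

For a continuous step input, C/C₀ ≈ ½·erfc((x−vt)/(2√(Dt))).
vt = 0.189 × 413 = 78.057 m and 2√(Dt) = 2√(0.110 × 413) = 13.48 m.
Argument (x−vt)/(2√(Dt)) = (66.4 − 78.057)/13.48 = -0.8648; ½·erfc(-0.8648) = 0.8893.
C = 1870 × 0.8893 = 1660 mg/L.

1660 mg/L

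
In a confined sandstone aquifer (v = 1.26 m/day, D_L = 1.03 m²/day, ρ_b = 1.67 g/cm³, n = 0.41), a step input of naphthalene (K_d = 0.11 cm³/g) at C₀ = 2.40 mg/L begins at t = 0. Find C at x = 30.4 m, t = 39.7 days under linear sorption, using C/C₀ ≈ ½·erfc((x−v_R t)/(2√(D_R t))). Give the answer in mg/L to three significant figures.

1.70 mg/L

Retardation factor R = 1 + ρ_b·K_d/n = 1 + 1.67 × 0.11/0.41 = 1.448.
Sorption retards both mechanisms: v_R = v/R = 0.8702 m/day, D_R = D/R = 0.7113 m²/day.
v_R·t = 0.8702 × 39.7 = 34.54694 m; 2√(D_R t) = 10.63 m; argument = (30.4 − 34.54694)/10.63 = -0.3901.
C = C₀ × ½·erfc(-0.3901) = 2.40 × 0.7094 = 1.70 mg/L.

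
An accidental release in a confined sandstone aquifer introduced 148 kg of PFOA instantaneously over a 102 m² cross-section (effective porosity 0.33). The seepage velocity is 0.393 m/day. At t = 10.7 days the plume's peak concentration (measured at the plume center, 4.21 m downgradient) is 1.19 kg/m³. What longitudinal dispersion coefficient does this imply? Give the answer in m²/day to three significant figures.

0.102 m²/day

At the plume center C_max = M/(n_e·A·√(4πDt)), so D = M²/(4πt·(n_e·A·C_max)²).
n_e·A·C_max = 0.33 × 102 × 1.19 = 40.06 kg/m.
D = 148²/(4π × 10.7 × 40.06²) = 0.102 m²/day.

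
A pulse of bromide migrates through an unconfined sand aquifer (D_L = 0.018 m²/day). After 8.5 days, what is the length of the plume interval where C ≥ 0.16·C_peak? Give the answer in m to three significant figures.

2.12 m

The plume is Gaussian with σ = √(2Dt) = √(2 × 0.018 × 8.5) = 0.5532 m.
C/C_peak = exp(−Δx²/(2σ²)) = 0.16 ⇒ Δx = σ·√(−2 ln 0.16) = 0.5532 × 1.914 = 1.059 m.
Width = 2Δx = 2.12 m.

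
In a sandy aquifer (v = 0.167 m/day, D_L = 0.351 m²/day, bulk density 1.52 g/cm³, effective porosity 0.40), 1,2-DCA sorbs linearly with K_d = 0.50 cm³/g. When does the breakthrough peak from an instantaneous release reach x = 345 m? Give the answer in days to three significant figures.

Retardation factor R = 1 + ρ_b·K_d/n = 1 + 1.52 × 0.50/0.40 = 2.900.
Sorption retards both mechanisms: v_R = v/R = 0.05759 m/day, D_R = D/R = 0.1210 m²/day.
Peak time from v_R²t² + 2D_R t − x² = 0: t = (√(D_R² + v_R²x²) − D_R)/v_R².
√(D_R² + v_R²x²) = √(0.1210² + 0.05759² × 345²) = 19.87; v_R² = 0.003317.
t = (19.87 − 0.1210)/0.003317 = 5950 days.

5950 days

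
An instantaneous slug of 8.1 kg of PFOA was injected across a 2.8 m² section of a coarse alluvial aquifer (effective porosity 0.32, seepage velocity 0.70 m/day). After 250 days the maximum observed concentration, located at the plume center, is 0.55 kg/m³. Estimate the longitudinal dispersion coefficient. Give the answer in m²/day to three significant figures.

0.0860 m²/day

At the plume center C_max = M/(n_e·A·√(4πDt)), so D = M²/(4πt·(n_e·A·C_max)²).
n_e·A·C_max = 0.32 × 2.8 × 0.55 = 0.4928 kg/m.
D = 8.1²/(4π × 250 × 0.4928²) = 0.0860 m²/day.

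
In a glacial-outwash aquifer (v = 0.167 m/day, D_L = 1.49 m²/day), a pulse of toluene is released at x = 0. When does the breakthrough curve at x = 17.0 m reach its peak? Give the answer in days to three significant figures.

For the 1D instantaneous-source solution, setting ∂C/∂t = 0 at fixed x gives v²t² + 2Dt − x² = 0, so t = (√(D² + v²x²) − D)/v².
√(D² + v²x²) = √(1.49² + 0.167² × 17.0²) = 3.206; v² = 0.027889.
t = (3.206 − 1.49)/0.027889 = 61.5 days (vs. the pure-advection estimate x/v = 102 d).

61.5 days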